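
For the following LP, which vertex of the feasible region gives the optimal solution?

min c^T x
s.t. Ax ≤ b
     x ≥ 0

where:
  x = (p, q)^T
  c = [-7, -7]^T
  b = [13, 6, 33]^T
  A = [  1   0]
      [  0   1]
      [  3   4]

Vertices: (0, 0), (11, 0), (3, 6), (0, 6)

Evaluate the objective at each vertex of the feasible region:
  z(0, 0) = 0
  z(11, 0) = -77  ←
  z(3, 6) = -63
  z(0, 6) = -42
The minimum is at p = 11, q = 0.

(11, 0)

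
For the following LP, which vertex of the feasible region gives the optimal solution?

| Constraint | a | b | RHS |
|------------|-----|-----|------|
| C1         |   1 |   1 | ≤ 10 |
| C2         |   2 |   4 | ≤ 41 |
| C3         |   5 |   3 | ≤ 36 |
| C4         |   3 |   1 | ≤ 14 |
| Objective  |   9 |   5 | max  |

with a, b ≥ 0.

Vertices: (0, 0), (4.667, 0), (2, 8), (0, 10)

Evaluate the objective at each vertex of the feasible region:
  z(0, 0) = 0
  z(4.667, 0) = 42
  z(2, 8) = 58  ←
  z(0, 10) = 50
The maximum is at a = 2, b = 8.

(2, 8)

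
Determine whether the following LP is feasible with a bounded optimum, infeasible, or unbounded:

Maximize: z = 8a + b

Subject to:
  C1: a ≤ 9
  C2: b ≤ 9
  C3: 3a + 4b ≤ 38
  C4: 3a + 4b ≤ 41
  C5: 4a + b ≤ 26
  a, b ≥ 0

Feasible with a bounded optimal solution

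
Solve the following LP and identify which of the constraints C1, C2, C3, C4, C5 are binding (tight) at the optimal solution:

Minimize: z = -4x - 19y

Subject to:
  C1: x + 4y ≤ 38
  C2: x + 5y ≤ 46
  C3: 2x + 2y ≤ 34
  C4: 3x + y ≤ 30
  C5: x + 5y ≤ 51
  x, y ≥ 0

At x = 6, y = 8, compute slack b - a·x for each constraint:
  C1: 38 − 38 = 0  (binding)
  C2: 46 − 46 = 0  (binding)
  C3: 34 − 28 = 6  (slack)
  C4: 30 − 26 = 4  (slack)
  C5: 51 − 46 = 5  (slack)

Optimal: x = 6, y = 8
Binding: C1, C2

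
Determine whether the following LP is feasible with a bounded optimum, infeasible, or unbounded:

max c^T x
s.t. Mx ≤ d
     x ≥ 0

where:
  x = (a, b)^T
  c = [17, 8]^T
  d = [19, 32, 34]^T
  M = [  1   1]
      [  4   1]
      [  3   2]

Feasible with a bounded optimal solution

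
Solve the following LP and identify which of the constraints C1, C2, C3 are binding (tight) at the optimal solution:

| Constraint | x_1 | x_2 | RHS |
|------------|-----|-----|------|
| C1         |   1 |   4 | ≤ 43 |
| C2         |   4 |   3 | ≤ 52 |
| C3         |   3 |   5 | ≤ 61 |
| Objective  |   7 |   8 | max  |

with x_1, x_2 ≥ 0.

At x_1 = 7, x_2 = 8, compute slack b - a·x for each constraint:
  C1: 43 − 39 = 4  (slack)
  C2: 52 − 52 = 0  (binding)
  C3: 61 − 61 = 0  (binding)

Optimal: x_1 = 7, x_2 = 8
Binding: C2, C3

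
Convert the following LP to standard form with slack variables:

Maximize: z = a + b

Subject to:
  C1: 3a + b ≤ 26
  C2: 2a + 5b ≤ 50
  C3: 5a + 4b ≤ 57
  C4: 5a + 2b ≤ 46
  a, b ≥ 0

max z = a + b

s.t.
  3a + b + s1 = 26
  2a + 5b + s2 = 50
  5a + 4b + s3 = 57
  5a + 2b + s4 = 46
  a, b, s1, s2, s3, s4 ≥ 0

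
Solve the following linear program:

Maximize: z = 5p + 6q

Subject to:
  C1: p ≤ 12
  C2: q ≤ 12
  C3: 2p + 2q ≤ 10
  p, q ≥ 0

Evaluate the objective at each vertex of the feasible region:
  z(0, 0) = 0
  z(5, 0) = 25
  z(0, 5) = 30  ←
The maximum is at p = 0, q = 5.

p = 0, q = 5, z = 30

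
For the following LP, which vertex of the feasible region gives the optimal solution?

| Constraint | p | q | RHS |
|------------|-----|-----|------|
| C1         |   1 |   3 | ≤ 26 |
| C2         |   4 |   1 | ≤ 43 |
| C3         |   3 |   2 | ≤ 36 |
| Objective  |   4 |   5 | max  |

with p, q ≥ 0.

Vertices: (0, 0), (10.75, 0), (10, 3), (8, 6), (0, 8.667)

Evaluate the objective at each vertex of the feasible region:
  z(0, 0) = 0
  z(10.75, 0) = 43
  z(10, 3) = 55
  z(8, 6) = 62  ←
  z(0, 8.667) = 43.33
The maximum is at p = 8, q = 6.

(8, 6)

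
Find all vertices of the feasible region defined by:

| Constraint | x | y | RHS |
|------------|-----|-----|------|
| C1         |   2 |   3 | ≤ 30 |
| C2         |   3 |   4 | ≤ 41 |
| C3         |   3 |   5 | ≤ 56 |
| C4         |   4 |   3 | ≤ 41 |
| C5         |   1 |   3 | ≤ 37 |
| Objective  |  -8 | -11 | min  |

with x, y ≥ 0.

(0, 0), (10.25, 0), (5.857, 5.857), (3, 8), (0, 10)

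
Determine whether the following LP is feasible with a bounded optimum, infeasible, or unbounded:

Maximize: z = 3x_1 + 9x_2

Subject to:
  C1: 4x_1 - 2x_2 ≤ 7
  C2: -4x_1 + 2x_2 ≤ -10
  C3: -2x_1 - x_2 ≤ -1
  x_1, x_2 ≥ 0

Infeasible (no feasible solution exists)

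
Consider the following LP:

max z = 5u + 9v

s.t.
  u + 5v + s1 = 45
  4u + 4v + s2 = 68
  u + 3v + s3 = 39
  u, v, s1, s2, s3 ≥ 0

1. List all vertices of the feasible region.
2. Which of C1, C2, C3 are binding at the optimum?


1. (0, 0), (17, 0), (10, 7), (0, 9)
2. C1, C2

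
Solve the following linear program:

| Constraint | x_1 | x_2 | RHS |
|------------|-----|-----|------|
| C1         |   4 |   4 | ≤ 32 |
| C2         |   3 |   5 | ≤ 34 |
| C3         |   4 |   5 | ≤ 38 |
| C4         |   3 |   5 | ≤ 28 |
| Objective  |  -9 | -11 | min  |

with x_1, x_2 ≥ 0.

Evaluate the objective at each vertex of the feasible region:
  z(0, 0) = 0
  z(8, 0) = -72
  z(6, 2) = -76  ←
  z(0, 5.6) = -61.6
The minimum is at x_1 = 6, x_2 = 2.

x_1 = 6, x_2 = 2, z = -76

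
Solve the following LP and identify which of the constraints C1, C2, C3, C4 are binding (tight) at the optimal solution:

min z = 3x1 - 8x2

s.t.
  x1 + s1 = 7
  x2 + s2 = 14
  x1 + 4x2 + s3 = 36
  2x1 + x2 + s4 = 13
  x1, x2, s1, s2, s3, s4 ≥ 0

At x1 = 0, x2 = 9, compute slack b - a·x for each constraint:
  C1: 7 − 0 = 7  (slack)
  C2: 14 − 9 = 5  (slack)
  C3: 36 − 36 = 0  (binding)
  C4: 13 − 9 = 4  (slack)

Optimal: x1 = 0, x2 = 9
Binding: C3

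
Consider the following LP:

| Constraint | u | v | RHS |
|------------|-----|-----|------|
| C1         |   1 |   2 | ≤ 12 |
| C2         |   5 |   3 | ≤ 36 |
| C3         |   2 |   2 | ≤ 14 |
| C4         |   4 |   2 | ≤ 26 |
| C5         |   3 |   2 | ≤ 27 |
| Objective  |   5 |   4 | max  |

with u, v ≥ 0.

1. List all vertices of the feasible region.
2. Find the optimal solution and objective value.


1. (0, 0), (6.5, 0), (6, 1), (2, 5), (0, 6)
2. u = 6, v = 1, z = 34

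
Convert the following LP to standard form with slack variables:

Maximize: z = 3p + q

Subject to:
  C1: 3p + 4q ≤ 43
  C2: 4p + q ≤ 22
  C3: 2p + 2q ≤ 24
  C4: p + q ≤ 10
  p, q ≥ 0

max z = 3p + q

s.t.
  3p + 4q + s1 = 43
  4p + q + s2 = 22
  2p + 2q + s3 = 24
  p + q + s4 = 10
  p, q, s1, s2, s3, s4 ≥ 0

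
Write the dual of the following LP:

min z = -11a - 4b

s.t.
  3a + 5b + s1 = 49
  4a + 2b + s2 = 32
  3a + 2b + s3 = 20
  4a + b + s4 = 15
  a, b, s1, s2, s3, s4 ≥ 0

Primal min cᵀx s.t. Ax ≤ b, x ≥ 0  →  Dual max −bᵀy s.t. Aᵀy ≥ −c, y ≥ 0.

Maximize: z = -49y1 - 32y2 - 20y3 - 15y4

Subject to:
  3y1 + 4y2 + 3y3 + 4y4 ≥ 11
  5y1 + 2y2 + 2y3 + y4 ≥ 4
  y1, y2, y3, y4 ≥ 0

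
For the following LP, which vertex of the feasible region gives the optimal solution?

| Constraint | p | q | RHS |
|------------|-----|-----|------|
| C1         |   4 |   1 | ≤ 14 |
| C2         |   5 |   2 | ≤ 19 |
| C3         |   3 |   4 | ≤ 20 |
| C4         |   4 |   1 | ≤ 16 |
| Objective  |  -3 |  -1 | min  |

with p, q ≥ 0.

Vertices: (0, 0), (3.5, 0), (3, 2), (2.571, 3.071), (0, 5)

Evaluate the objective at each vertex of the feasible region:
  z(0, 0) = 0
  z(3.5, 0) = -10.5
  z(3, 2) = -11  ←
  z(2.571, 3.071) = -10.79
  z(0, 5) = -5
The minimum is at p = 3, q = 2.

(3, 2)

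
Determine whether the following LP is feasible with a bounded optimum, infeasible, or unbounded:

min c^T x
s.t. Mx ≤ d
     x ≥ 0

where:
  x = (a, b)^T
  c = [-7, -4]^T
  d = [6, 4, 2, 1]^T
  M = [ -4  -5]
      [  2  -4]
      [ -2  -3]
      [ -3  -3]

Unbounded (objective can decrease without bound)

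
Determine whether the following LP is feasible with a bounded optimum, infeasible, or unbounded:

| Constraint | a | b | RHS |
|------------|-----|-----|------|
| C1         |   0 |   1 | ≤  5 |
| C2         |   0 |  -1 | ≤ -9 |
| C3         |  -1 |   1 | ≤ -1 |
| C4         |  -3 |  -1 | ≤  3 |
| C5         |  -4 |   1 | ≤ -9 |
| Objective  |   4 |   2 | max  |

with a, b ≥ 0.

Infeasible (no feasible solution exists)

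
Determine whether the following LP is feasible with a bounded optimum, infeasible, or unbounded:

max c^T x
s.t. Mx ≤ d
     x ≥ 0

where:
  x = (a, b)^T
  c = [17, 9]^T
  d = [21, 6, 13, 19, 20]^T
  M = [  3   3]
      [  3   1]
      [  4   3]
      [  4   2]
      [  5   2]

Feasible with a bounded optimal solution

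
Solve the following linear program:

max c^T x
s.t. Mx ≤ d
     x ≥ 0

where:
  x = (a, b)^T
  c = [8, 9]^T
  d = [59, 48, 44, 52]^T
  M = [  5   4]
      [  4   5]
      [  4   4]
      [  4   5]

Evaluate the objective at each vertex of the feasible region:
  z(0, 0) = 0
  z(11, 0) = 88
  z(7, 4) = 92  ←
  z(0, 9.6) = 86.4
The maximum is at a = 7, b = 4.

a = 7, b = 4, z = 92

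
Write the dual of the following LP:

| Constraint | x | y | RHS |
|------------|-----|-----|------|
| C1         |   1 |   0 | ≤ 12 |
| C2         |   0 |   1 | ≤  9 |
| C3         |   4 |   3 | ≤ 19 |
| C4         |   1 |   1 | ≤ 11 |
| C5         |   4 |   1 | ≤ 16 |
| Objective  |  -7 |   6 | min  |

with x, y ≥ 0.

Primal min cᵀx s.t. Ax ≤ b, x ≥ 0  →  Dual max −bᵀy s.t. Aᵀy ≥ −c, y ≥ 0.

Maximize: z = -12y1 - 9y2 - 19y3 - 11y4 - 16y5

Subject to:
  y1 + 4y3 + y4 + 4y5 ≥ 7
  y2 + 3y3 + y4 + y5 ≥ -6
  y1, y2, y3, y4, y5 ≥ 0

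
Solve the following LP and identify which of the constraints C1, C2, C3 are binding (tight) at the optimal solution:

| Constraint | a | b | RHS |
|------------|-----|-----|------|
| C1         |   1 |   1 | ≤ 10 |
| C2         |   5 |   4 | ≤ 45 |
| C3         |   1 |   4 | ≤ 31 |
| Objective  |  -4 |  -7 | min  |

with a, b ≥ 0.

At a = 3, b = 7, compute slack b - a·x for each constraint:
  C1: 10 − 10 = 0  (binding)
  C2: 45 − 43 = 2  (slack)
  C3: 31 − 31 = 0  (binding)

Optimal: a = 3, b = 7
Binding: C1, C3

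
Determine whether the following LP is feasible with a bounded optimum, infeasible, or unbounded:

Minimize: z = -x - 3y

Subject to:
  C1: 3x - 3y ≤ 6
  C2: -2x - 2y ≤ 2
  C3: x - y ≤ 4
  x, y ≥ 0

Unbounded (objective can decrease without bound)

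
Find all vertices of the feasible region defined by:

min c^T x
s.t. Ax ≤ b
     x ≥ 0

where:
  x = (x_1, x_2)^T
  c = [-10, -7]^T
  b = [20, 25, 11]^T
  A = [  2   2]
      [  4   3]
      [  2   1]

(0, 0), (5.5, 0), (4, 3), (0, 8.333)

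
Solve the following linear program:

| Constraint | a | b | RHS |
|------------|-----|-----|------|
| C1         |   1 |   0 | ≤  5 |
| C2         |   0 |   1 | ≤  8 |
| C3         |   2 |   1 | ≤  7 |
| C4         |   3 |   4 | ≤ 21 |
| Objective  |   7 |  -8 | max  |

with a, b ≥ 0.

Evaluate the objective at each vertex of the feasible region:
  z(0, 0) = 0
  z(3.5, 0) = 24.5  ←
  z(1.4, 4.2) = -23.8
  z(0, 5.25) = -42
The maximum is at a = 3.5, b = 0.

a = 3.5, b = 0, z = 24.5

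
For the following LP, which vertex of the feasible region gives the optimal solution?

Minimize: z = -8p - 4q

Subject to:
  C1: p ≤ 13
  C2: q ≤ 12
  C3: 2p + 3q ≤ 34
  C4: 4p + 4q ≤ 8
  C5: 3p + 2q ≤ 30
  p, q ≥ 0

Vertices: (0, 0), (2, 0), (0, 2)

Evaluate the objective at each vertex of the feasible region:
  z(0, 0) = 0
  z(2, 0) = -16  ←
  z(0, 2) = -8
The minimum is at p = 2, q = 0.

(2, 0)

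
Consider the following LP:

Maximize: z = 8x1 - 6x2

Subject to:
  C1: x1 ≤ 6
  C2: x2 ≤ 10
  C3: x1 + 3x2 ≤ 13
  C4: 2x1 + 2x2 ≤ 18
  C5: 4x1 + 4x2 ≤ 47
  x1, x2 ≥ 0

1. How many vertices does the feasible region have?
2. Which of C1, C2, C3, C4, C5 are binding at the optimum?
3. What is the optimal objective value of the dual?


1. 4
2. C1
3. 48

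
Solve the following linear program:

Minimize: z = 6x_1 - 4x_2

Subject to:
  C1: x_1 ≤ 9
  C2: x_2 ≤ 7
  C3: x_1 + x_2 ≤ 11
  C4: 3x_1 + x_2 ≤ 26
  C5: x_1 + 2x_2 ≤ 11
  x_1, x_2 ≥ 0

Evaluate the objective at each vertex of the feasible region:
  z(0, 0) = 0
  z(8.667, 0) = 52
  z(8.2, 1.4) = 43.6
  z(0, 5.5) = -22  ←
The minimum is at x_1 = 0, x_2 = 5.5.

x_1 = 0, x_2 = 5.5, z = -22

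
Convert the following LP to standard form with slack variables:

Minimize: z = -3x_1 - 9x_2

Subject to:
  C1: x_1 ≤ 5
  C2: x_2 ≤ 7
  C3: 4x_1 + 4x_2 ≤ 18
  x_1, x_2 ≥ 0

min z = -3x_1 - 9x_2

s.t.
  x_1 + s1 = 5
  x_2 + s2 = 7
  4x_1 + 4x_2 + s3 = 18
  x_1, x_2, s1, s2, s3 ≥ 0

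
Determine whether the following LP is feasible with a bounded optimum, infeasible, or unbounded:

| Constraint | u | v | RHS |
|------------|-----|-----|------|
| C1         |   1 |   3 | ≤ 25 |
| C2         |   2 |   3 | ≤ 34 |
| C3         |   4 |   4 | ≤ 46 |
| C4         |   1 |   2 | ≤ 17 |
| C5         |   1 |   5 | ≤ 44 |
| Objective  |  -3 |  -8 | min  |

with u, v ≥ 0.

Feasible with a bounded optimal solution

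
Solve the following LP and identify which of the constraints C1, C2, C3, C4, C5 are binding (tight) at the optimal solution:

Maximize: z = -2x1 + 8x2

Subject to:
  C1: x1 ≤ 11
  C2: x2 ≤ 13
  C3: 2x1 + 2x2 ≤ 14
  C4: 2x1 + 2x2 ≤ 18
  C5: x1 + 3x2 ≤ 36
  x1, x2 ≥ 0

At x1 = 0, x2 = 7, compute slack b - a·x for each constraint:
  C1: 11 − 0 = 11  (slack)
  C2: 13 − 7 = 6  (slack)
  C3: 14 − 14 = 0  (binding)
  C4: 18 − 14 = 4  (slack)
  C5: 36 − 21 = 15  (slack)

Optimal: x1 = 0, x2 = 7
Binding: C3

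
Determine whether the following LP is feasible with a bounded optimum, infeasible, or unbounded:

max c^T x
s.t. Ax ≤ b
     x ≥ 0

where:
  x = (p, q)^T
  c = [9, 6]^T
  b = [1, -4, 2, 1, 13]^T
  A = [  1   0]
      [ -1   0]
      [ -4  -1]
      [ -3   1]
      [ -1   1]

Infeasible (no feasible solution exists)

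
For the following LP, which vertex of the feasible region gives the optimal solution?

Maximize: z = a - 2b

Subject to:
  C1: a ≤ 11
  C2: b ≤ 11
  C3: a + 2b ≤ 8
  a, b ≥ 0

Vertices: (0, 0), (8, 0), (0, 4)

Evaluate the objective at each vertex of the feasible region:
  z(0, 0) = 0
  z(8, 0) = 8  ←
  z(0, 4) = -8
The maximum is at a = 8, b = 0.

(8, 0)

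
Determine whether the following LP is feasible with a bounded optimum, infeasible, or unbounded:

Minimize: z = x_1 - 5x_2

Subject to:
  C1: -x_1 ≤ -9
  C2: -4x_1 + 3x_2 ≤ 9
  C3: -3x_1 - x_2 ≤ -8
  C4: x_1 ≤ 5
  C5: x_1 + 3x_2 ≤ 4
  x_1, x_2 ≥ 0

Infeasible (no feasible solution exists)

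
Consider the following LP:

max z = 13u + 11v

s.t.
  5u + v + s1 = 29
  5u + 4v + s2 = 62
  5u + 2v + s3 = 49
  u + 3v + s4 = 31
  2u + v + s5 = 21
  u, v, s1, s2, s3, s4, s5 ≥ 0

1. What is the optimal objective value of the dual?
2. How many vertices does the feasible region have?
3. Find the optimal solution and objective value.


1. 151
2. 4
3. u = 4, v = 9, z = 151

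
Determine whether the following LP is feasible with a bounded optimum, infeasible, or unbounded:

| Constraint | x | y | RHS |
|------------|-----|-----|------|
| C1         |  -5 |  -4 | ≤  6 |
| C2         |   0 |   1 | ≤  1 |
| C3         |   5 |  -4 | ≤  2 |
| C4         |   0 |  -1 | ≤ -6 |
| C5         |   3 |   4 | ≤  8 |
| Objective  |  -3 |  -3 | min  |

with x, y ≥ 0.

Infeasible (no feasible solution exists)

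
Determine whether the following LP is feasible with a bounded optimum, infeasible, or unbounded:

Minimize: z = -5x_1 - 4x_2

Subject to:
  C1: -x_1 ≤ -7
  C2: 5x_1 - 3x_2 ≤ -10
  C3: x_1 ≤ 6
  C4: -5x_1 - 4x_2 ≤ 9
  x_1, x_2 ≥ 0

Infeasible (no feasible solution exists)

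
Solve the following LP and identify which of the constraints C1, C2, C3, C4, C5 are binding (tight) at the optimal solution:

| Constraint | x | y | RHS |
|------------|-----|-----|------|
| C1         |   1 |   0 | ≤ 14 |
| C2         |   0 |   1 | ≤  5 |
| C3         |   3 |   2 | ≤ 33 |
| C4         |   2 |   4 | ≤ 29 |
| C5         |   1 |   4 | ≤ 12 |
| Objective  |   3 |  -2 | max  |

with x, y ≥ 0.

At x = 11, y = 0, compute slack b - a·x for each constraint:
  C1: 14 − 11 = 3  (slack)
  C2: 5 − 0 = 5  (slack)
  C3: 33 − 33 = 0  (binding)
  C4: 29 − 22 = 7  (slack)
  C5: 12 − 11 = 1  (slack)

Optimal: x = 11, y = 0
Binding: C3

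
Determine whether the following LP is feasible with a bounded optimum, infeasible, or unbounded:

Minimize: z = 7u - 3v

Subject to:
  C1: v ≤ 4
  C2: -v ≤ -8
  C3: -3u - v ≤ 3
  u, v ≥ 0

Infeasible (no feasible solution exists)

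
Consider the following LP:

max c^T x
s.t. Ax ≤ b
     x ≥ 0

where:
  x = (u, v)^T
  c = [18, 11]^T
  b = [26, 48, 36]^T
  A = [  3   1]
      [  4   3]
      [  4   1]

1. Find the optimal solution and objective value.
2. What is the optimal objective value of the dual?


1. u = 6, v = 8, z = 196
2. 196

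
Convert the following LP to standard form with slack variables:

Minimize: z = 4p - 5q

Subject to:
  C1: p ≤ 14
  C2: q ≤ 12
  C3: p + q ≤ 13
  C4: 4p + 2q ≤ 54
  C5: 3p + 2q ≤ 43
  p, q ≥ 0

min z = 4p - 5q

s.t.
  p + s1 = 14
  q + s2 = 12
  p + q + s3 = 13
  4p + 2q + s4 = 54
  3p + 2q + s5 = 43
  p, q, s1, s2, s3, s4, s5 ≥ 0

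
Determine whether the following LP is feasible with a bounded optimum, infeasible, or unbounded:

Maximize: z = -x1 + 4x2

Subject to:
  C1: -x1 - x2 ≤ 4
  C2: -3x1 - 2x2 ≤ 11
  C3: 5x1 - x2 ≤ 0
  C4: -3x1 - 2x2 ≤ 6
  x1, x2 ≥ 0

Unbounded (objective can increase without bound)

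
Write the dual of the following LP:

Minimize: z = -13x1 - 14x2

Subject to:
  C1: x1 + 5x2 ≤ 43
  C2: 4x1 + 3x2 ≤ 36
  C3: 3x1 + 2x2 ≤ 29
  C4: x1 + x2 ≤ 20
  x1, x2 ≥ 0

Primal min cᵀx s.t. Ax ≤ b, x ≥ 0  →  Dual max −bᵀy s.t. Aᵀy ≥ −c, y ≥ 0.

Maximize: z = -43y1 - 36y2 - 29y3 - 20y4

Subject to:
  y1 + 4y2 + 3y3 + y4 ≥ 13
  5y1 + 3y2 + 2y3 + y4 ≥ 14
  y1, y2, y3, y4 ≥ 0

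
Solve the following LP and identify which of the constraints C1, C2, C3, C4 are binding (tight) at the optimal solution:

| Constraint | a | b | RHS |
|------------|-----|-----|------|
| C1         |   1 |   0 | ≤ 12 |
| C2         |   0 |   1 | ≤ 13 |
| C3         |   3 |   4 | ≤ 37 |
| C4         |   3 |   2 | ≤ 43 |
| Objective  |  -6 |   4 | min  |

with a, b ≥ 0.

At a = 12, b = 0, compute slack b - a·x for each constraint:
  C1: 12 − 12 = 0  (binding)
  C2: 13 − 0 = 13  (slack)
  C3: 37 − 36 = 1  (slack)
  C4: 43 − 36 = 7  (slack)

Optimal: a = 12, b = 0
Binding: C1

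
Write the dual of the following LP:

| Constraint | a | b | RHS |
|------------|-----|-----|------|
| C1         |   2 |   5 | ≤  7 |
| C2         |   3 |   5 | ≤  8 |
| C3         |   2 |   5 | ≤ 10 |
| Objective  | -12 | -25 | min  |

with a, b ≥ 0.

Primal min cᵀx s.t. Ax ≤ b, x ≥ 0  →  Dual max −bᵀy s.t. Aᵀy ≥ −c, y ≥ 0.

Maximize: z = -7y1 - 8y2 - 10y3

Subject to:
  2y1 + 3y2 + 2y3 ≥ 12
  5y1 + 5y2 + 5y3 ≥ 25
  y1, y2, y3 ≥ 0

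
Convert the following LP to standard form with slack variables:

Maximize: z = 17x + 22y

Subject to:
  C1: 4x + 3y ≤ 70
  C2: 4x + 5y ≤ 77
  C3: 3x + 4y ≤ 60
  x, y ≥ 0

max z = 17x + 22y

s.t.
  4x + 3y + s1 = 70
  4x + 5y + s2 = 77
  3x + 4y + s3 = 60
  x, y, s1, s2, s3 ≥ 0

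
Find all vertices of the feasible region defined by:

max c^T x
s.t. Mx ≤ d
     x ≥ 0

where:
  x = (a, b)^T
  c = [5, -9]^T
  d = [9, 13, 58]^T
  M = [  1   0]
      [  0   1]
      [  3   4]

(0, 0), (9, 0), (9, 7.75), (2, 13), (0, 13)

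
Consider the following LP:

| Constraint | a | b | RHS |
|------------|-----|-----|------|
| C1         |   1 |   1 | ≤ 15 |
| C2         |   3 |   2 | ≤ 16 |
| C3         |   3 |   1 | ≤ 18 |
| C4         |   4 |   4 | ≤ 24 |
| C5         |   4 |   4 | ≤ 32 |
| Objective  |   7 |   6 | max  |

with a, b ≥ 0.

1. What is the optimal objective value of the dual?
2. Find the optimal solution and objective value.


1. 40
2. a = 4, b = 2, z = 40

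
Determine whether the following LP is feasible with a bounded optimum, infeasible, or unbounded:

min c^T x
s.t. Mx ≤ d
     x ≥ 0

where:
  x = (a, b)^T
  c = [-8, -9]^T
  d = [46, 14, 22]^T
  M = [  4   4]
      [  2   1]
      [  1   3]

Feasible with a bounded optimal solution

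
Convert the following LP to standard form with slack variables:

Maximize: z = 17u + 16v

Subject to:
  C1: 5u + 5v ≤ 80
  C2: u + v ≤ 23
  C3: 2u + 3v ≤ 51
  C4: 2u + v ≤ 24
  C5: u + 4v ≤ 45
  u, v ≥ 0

max z = 17u + 16v

s.t.
  5u + 5v + s1 = 80
  u + v + s2 = 23
  2u + 3v + s3 = 51
  2u + v + s4 = 24
  u + 4v + s5 = 45
  u, v, s1, s2, s3, s4, s5 ≥ 0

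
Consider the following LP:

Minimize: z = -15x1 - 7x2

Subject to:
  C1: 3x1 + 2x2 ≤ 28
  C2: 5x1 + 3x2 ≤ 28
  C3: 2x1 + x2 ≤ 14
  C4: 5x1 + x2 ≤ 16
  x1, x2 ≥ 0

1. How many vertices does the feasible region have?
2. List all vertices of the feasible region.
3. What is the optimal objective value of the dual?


1. 4
2. (0, 0), (3.2, 0), (2, 6), (0, 9.333)
3. -72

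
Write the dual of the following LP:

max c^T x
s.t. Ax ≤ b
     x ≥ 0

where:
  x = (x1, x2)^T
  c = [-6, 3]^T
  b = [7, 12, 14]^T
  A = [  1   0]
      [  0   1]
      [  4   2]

Primal max cᵀx s.t. Ax ≤ b, x ≥ 0  →  Dual min bᵀy s.t. Aᵀy ≥ c, y ≥ 0.

Minimize: z = 7y1 + 12y2 + 14y3

Subject to:
  y1 + 4y3 ≥ -6
  y2 + 2y3 ≥ 3
  y1, y2, y3 ≥ 0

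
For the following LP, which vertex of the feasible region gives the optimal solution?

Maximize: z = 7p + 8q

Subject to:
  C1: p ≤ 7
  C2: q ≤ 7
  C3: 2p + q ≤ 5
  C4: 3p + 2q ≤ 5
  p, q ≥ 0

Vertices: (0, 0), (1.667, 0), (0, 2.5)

Evaluate the objective at each vertex of the feasible region:
  z(0, 0) = 0
  z(1.667, 0) = 11.67
  z(0, 2.5) = 20  ←
The maximum is at p = 0, q = 2.5.

(0, 2.5)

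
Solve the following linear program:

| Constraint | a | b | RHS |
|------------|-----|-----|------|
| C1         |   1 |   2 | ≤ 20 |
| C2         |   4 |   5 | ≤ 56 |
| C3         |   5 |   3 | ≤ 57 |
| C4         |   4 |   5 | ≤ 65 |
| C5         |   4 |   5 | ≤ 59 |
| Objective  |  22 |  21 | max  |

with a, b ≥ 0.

Evaluate the objective at each vertex of the feasible region:
  z(0, 0) = 0
  z(11.4, 0) = 250.8
  z(9, 4) = 282  ←
  z(4, 8) = 256
  z(0, 10) = 210
The maximum is at a = 9, b = 4.

a = 9, b = 4, z = 282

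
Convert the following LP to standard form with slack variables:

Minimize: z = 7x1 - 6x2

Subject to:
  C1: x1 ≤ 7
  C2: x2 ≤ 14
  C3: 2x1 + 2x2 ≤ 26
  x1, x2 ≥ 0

min z = 7x1 - 6x2

s.t.
  x1 + s1 = 7
  x2 + s2 = 14
  2x1 + 2x2 + s3 = 26
  x1, x2, s1, s2, s3 ≥ 0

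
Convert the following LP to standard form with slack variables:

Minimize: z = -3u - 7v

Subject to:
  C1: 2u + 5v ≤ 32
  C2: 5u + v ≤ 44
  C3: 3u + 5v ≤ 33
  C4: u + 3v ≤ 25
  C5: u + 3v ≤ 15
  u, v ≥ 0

min z = -3u - 7v

s.t.
  2u + 5v + s1 = 32
  5u + v + s2 = 44
  3u + 5v + s3 = 33
  u + 3v + s4 = 25
  u + 3v + s5 = 15
  u, v, s1, s2, s3, s4, s5 ≥ 0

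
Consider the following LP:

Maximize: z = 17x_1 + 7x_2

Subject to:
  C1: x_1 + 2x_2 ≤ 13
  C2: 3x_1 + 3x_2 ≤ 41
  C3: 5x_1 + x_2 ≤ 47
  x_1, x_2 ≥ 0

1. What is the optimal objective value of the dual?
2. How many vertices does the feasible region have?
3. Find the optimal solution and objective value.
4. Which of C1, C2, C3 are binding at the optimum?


1. 167
2. 4
3. x_1 = 9, x_2 = 2, z = 167
4. C1, C3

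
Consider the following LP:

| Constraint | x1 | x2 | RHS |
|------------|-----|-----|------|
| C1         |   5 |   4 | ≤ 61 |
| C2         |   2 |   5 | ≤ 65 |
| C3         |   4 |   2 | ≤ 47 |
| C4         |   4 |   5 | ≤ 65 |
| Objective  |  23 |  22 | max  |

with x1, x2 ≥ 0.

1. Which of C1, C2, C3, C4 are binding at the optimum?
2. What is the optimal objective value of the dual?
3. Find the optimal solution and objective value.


1. C1, C4
2. 313
3. x1 = 5, x2 = 9, z = 313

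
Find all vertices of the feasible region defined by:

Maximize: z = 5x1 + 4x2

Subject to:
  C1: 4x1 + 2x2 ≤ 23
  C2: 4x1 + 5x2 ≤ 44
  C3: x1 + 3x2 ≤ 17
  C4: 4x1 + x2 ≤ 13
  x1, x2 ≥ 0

(0, 0), (3.25, 0), (2, 5), (0, 5.667)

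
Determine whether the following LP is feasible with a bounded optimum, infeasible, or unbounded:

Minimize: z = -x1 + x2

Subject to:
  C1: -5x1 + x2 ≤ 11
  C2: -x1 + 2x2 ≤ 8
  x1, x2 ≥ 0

Unbounded (objective can decrease without bound)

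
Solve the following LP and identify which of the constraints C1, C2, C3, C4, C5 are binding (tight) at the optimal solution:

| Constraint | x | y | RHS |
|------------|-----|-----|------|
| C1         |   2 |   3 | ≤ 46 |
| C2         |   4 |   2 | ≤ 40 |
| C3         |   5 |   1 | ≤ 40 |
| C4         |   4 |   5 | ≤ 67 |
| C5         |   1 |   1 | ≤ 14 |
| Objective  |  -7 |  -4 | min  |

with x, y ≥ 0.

At x = 6, y = 8, compute slack b - a·x for each constraint:
  C1: 46 − 36 = 10  (slack)
  C2: 40 − 40 = 0  (binding)
  C3: 40 − 38 = 2  (slack)
  C4: 67 − 64 = 3  (slack)
  C5: 14 − 14 = 0  (binding)

Optimal: x = 6, y = 8
Binding: C2, C5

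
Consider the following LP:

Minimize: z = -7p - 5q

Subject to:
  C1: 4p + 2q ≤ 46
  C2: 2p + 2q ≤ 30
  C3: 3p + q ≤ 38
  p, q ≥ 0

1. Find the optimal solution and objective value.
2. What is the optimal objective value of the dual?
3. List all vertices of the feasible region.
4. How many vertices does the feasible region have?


1. p = 8, q = 7, z = -91
2. -91
3. (0, 0), (11.5, 0), (8, 7), (0, 15)
4. 4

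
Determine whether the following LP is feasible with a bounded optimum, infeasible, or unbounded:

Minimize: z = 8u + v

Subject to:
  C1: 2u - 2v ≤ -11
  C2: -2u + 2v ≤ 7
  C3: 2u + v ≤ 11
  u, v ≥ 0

Infeasible (no feasible solution exists)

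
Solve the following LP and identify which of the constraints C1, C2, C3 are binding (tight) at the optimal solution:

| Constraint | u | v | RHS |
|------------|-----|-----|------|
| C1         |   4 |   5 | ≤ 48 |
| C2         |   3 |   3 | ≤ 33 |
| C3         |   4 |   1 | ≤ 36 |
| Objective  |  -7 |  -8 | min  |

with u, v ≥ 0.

At u = 7, v = 4, compute slack b - a·x for each constraint:
  C1: 48 − 48 = 0  (binding)
  C2: 33 − 33 = 0  (binding)
  C3: 36 − 32 = 4  (slack)

Optimal: u = 7, v = 4
Binding: C1, C2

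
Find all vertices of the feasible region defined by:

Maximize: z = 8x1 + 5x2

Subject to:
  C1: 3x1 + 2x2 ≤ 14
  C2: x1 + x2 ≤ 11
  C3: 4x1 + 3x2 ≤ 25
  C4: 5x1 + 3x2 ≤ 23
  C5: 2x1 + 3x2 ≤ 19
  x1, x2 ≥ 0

(0, 0), (4.6, 0), (4, 1), (0.8, 5.8), (0, 6.333)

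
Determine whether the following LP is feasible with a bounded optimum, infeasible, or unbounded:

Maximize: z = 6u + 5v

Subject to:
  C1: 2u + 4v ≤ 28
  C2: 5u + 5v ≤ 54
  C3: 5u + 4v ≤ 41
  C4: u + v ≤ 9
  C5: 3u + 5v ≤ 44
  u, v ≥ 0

Feasible with a bounded optimal solution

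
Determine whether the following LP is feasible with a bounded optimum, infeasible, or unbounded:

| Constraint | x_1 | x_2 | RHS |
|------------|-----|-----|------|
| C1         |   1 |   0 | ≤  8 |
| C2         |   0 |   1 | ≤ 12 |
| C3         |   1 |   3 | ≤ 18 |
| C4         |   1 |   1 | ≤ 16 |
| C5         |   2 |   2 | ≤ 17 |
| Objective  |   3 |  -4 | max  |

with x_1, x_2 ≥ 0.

Feasible with a bounded optimal solution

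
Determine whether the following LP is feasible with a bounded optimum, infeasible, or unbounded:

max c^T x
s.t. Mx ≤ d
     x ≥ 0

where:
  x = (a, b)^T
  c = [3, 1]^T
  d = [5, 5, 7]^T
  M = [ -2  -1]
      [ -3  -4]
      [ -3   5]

Unbounded (objective can increase without bound)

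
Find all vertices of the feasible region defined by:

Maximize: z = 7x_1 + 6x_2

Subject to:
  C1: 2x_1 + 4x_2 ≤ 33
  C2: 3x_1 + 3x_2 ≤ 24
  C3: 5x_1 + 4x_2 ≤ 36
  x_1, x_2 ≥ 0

(0, 0), (7.2, 0), (4, 4), (0, 8)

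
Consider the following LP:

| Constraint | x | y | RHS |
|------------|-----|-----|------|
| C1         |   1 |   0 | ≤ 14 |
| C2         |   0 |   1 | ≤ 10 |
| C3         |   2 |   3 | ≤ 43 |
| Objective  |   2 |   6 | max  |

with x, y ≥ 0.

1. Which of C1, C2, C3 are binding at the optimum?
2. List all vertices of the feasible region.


1. C2, C3
2. (0, 0), (14, 0), (14, 5), (6.5, 10), (0, 10)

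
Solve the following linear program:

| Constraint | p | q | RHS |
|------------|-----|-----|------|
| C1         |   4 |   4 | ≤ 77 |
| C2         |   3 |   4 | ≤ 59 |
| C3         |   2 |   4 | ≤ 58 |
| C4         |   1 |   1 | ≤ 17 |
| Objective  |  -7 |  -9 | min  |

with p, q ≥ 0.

Evaluate the objective at each vertex of the feasible region:
  z(0, 0) = 0
  z(17, 0) = -119
  z(9, 8) = -135  ←
  z(1, 14) = -133
  z(0, 14.5) = -130.5
The minimum is at p = 9, q = 8.

p = 9, q = 8, z = -135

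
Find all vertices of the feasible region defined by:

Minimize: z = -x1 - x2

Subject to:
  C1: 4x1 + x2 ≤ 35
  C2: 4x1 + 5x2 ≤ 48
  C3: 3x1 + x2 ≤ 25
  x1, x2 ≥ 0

(0, 0), (8.333, 0), (7, 4), (0, 9.6)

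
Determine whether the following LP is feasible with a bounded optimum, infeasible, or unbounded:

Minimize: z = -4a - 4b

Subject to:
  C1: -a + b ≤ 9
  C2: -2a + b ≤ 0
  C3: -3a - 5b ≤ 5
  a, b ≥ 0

Unbounded (objective can decrease without bound)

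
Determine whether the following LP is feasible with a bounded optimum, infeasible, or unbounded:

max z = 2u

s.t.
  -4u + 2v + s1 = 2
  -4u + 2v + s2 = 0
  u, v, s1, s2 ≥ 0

Unbounded (objective can increase without bound)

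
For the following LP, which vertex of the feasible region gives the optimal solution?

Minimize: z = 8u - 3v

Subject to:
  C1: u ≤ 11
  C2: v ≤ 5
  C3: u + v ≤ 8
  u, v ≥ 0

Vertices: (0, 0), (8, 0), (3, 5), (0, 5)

Evaluate the objective at each vertex of the feasible region:
  z(0, 0) = 0
  z(8, 0) = 64
  z(3, 5) = 9
  z(0, 5) = -15  ←
The minimum is at u = 0, v = 5.

(0, 5)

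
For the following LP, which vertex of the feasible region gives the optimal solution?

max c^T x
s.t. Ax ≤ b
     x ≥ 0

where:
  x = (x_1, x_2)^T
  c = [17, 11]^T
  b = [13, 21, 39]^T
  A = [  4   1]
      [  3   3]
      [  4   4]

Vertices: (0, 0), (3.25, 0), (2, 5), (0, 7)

Evaluate the objective at each vertex of the feasible region:
  z(0, 0) = 0
  z(3.25, 0) = 55.25
  z(2, 5) = 89  ←
  z(0, 7) = 77
The maximum is at x_1 = 2, x_2 = 5.

(2, 5)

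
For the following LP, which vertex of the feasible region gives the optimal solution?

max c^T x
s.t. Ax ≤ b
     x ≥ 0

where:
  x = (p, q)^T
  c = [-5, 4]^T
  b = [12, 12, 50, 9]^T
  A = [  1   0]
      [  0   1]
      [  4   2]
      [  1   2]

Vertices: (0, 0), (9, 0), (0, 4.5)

Evaluate the objective at each vertex of the feasible region:
  z(0, 0) = 0
  z(9, 0) = -45
  z(0, 4.5) = 18  ←
The maximum is at p = 0, q = 4.5.

(0, 4.5)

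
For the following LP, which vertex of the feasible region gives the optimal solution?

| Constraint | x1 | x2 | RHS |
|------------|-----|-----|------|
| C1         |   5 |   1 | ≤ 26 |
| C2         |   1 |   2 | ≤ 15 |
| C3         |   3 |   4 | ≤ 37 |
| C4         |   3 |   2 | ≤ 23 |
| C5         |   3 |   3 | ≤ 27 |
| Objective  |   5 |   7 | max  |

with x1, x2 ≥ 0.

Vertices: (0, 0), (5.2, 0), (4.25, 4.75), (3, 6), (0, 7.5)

Evaluate the objective at each vertex of the feasible region:
  z(0, 0) = 0
  z(5.2, 0) = 26
  z(4.25, 4.75) = 54.5
  z(3, 6) = 57  ←
  z(0, 7.5) = 52.5
The maximum is at x1 = 3, x2 = 6.

(3, 6)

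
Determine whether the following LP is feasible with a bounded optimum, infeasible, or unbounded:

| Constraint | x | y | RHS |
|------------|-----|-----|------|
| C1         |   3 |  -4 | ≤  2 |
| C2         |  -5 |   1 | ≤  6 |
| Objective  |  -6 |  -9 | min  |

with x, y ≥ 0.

Unbounded (objective can decrease without bound)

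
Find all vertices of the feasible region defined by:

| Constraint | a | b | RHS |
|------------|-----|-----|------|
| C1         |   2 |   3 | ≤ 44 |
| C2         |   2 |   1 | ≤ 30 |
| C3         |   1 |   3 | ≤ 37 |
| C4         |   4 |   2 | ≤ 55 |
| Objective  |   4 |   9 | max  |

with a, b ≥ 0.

(0, 0), (13.75, 0), (9.625, 8.25), (7, 10), (0, 12.33)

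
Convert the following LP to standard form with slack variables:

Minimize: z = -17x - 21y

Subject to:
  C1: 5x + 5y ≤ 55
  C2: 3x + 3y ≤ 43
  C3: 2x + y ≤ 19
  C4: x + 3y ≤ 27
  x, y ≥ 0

min z = -17x - 21y

s.t.
  5x + 5y + s1 = 55
  3x + 3y + s2 = 43
  2x + y + s3 = 19
  x + 3y + s4 = 27
  x, y, s1, s2, s3, s4 ≥ 0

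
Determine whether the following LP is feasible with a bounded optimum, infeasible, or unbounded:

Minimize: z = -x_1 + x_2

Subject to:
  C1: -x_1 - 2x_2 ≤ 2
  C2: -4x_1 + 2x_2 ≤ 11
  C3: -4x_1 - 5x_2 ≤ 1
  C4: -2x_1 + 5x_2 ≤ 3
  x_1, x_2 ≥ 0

Unbounded (objective can decrease without bound)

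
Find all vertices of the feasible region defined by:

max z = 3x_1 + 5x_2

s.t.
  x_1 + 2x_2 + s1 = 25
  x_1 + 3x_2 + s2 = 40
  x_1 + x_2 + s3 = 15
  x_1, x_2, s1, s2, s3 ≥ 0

(0, 0), (15, 0), (5, 10), (0, 12.5)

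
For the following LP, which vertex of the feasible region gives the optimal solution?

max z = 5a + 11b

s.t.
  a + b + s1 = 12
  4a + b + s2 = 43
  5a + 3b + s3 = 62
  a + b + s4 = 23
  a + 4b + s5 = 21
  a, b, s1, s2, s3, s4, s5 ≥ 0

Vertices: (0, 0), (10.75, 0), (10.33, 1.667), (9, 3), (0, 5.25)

Evaluate the objective at each vertex of the feasible region:
  z(0, 0) = 0
  z(10.75, 0) = 53.75
  z(10.33, 1.667) = 70
  z(9, 3) = 78  ←
  z(0, 5.25) = 57.75
The maximum is at a = 9, b = 3.

(9, 3)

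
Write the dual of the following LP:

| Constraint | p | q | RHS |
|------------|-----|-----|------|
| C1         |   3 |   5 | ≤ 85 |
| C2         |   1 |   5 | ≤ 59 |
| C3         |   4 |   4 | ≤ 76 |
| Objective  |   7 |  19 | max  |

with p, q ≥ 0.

Primal max cᵀx s.t. Ax ≤ b, x ≥ 0  →  Dual min bᵀy s.t. Aᵀy ≥ c, y ≥ 0.

Minimize: z = 85y1 + 59y2 + 76y3

Subject to:
  3y1 + y2 + 4y3 ≥ 7
  5y1 + 5y2 + 4y3 ≥ 19
  y1, y2, y3 ≥ 0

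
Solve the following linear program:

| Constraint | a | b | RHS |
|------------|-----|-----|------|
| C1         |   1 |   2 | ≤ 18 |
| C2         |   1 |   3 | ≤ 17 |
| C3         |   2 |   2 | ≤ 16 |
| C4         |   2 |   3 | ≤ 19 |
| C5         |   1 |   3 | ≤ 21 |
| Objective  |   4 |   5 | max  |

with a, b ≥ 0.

Evaluate the objective at each vertex of the feasible region:
  z(0, 0) = 0
  z(8, 0) = 32
  z(5, 3) = 35  ←
  z(2, 5) = 33
  z(0, 5.667) = 28.33
The maximum is at a = 5, b = 3.

a = 5, b = 3, z = 35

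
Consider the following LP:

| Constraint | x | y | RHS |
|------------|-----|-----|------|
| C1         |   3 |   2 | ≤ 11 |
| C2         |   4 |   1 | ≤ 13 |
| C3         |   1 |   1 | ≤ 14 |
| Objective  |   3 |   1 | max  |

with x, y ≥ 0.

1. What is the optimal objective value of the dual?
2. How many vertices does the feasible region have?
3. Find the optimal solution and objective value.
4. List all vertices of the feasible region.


1. 10
2. 4
3. x = 3, y = 1, z = 10
4. (0, 0), (3.25, 0), (3, 1), (0, 5.5)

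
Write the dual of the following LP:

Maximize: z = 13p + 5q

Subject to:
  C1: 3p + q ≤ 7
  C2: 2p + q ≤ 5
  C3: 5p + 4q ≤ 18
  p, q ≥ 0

Primal max cᵀx s.t. Ax ≤ b, x ≥ 0  →  Dual min bᵀy s.t. Aᵀy ≥ c, y ≥ 0.

Minimize: z = 7y1 + 5y2 + 18y3

Subject to:
  3y1 + 2y2 + 5y3 ≥ 13
  y1 + y2 + 4y3 ≥ 5
  y1, y2, y3 ≥ 0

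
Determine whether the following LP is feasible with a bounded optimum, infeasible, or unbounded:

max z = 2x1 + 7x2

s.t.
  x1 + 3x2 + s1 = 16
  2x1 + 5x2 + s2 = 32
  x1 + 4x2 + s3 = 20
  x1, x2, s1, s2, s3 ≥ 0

Feasible with a bounded optimal solution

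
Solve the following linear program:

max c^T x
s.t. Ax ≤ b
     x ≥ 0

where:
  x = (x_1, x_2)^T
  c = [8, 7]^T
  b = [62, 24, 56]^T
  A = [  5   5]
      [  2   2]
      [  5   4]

Evaluate the objective at each vertex of the feasible region:
  z(0, 0) = 0
  z(11.2, 0) = 89.6
  z(8, 4) = 92  ←
  z(0, 12) = 84
The maximum is at x_1 = 8, x_2 = 4.

x_1 = 8, x_2 = 4, z = 92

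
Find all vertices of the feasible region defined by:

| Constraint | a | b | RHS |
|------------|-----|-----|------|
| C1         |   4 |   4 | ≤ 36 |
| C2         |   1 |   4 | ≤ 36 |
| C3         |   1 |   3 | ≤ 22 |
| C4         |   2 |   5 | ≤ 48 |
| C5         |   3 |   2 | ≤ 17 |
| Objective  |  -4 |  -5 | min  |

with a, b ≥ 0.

(0, 0), (5.667, 0), (1, 7), (0, 7.333)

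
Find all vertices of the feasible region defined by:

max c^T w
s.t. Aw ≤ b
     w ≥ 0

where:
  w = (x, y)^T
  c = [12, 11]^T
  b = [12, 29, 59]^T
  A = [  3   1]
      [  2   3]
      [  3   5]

(0, 0), (4, 0), (1, 9), (0, 9.667)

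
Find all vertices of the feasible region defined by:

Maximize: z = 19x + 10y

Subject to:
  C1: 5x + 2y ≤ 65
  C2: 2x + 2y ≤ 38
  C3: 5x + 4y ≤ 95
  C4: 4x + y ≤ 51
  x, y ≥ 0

(0, 0), (12.75, 0), (12.33, 1.667), (9, 10), (0, 19)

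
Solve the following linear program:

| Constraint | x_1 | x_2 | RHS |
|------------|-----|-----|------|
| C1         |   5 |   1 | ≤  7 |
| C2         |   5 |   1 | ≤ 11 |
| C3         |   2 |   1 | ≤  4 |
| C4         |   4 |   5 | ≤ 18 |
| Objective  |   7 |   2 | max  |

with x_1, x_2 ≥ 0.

Evaluate the objective at each vertex of the feasible region:
  z(0, 0) = 0
  z(1.4, 0) = 9.8
  z(1, 2) = 11  ←
  z(0.3333, 3.333) = 9
  z(0, 3.6) = 7.2
The maximum is at x_1 = 1, x_2 = 2.

x_1 = 1, x_2 = 2, z = 11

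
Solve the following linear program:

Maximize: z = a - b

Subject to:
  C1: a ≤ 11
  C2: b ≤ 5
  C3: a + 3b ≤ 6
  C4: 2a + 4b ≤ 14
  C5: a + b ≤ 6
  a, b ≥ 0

Evaluate the objective at each vertex of the feasible region:
  z(0, 0) = 0
  z(6, 0) = 6  ←
  z(0, 2) = -2
The maximum is at a = 6, b = 0.

a = 6, b = 0, z = 6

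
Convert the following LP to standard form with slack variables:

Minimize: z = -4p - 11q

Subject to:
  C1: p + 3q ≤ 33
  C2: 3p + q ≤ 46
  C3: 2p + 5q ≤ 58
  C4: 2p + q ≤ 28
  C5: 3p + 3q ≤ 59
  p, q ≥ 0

min z = -4p - 11q

s.t.
  p + 3q + s1 = 33
  3p + q + s2 = 46
  2p + 5q + s3 = 58
  2p + q + s4 = 28
  3p + 3q + s5 = 59
  p, q, s1, s2, s3, s4, s5 ≥ 0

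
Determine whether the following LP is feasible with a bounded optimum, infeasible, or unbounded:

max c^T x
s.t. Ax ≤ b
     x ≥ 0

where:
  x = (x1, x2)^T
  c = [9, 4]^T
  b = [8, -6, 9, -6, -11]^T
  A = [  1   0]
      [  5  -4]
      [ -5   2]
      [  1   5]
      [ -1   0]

Infeasible (no feasible solution exists)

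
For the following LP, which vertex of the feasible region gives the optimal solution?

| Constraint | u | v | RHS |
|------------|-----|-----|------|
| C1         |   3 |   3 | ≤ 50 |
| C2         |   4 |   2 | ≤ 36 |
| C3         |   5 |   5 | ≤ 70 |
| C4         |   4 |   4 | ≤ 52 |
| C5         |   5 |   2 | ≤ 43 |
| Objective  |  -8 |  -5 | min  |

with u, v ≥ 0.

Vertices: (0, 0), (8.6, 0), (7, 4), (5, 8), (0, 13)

Evaluate the objective at each vertex of the feasible region:
  z(0, 0) = 0
  z(8.6, 0) = -68.8
  z(7, 4) = -76
  z(5, 8) = -80  ←
  z(0, 13) = -65
The minimum is at u = 5, v = 8.

(5, 8)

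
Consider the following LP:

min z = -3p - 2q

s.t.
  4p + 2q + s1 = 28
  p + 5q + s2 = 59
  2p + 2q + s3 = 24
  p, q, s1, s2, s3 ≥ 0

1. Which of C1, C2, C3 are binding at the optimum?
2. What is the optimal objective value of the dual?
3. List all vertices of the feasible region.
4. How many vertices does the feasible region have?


1. C1, C3
2. -26
3. (0, 0), (7, 0), (2, 10), (0.25, 11.75), (0, 11.8)
4. 5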